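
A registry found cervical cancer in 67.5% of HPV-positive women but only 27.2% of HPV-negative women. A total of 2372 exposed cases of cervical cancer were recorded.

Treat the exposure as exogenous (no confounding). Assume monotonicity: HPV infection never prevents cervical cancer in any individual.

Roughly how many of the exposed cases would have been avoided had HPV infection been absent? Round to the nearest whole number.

p₁ = 0.675, p₀ = 0.272.
PN = (p₁ − p₀)/p₁ = (0.675 − 0.272) / 0.675 ≈ 0.59704.
Attributable cases ≈ PN × (exposed cases) = 0.59704 × 2372 ≈ 1416.17.

about 1416 cases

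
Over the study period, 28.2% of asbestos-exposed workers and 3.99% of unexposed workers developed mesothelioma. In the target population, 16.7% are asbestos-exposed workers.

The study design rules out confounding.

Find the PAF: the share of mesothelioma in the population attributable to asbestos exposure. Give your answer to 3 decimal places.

p₁ = 0.282, p₀ = 0.0399.
Overall risk P(Y=1) = π·p₁ + (1−π)·p₀ = 0.167×0.282 + 0.833×0.0399 = 0.080331.
Under exogeneity, PAF = [P(Y=1) − p₀] / P(Y=1).
PAF = (0.080331 − 0.0399) / 0.080331 ≈ 0.5033

PAF ≈ 0.503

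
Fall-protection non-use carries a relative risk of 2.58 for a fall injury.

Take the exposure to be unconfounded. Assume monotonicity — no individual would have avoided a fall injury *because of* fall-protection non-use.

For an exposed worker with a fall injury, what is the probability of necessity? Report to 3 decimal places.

Under exogeneity and monotonicity, PN = (RR − 1) / RR = 1 − 1/RR.
PN = (2.58 − 1) / 2.58 = 1.58 / 2.58 ≈ 0.6124

PN ≈ 0.612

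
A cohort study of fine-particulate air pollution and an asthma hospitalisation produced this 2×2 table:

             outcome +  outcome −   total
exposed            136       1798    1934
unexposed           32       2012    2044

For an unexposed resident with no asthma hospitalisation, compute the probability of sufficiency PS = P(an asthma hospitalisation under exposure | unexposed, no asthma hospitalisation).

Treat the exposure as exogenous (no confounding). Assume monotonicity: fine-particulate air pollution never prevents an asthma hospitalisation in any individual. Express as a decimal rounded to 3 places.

p₁ = P(outcome | exposed) = 136/1934 = 0.070321
p₀ = P(outcome | unexposed) = 32/2044 = 0.015656
Under exogeneity and monotonicity, PS = (p₁ − p₀) / (1 − p₀).
PS = (0.070321 − 0.015656) / (1 − 0.015656) = 0.054665 / 0.98434 ≈ 0.0555

PS ≈ 0.056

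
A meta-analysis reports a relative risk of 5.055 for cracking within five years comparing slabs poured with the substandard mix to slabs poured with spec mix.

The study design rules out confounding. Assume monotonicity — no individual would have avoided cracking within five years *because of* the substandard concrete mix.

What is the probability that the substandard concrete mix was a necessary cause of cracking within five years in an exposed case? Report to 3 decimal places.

PN ≈ 0.802

Under exogeneity and monotonicity, PN = (RR − 1) / RR = 1 − 1/RR.
PN = (5.055 − 1) / 5.055 = 4.055 / 5.055 ≈ 0.8022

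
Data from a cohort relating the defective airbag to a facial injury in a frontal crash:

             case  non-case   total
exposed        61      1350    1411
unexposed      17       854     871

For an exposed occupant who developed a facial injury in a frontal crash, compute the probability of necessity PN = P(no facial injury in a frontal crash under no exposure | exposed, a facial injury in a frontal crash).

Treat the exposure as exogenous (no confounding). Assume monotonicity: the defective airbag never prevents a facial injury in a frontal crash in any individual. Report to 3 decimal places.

p₁ = P(outcome | exposed) = 61/1411 = 0.043232
p₀ = P(outcome | unexposed) = 17/871 = 0.019518
Under exogeneity and monotonicity, PN = (p₁ − p₀)/p₁.
PN = (0.043232 − 0.019518) / 0.043232 ≈ 0.5485

PN ≈ 0.549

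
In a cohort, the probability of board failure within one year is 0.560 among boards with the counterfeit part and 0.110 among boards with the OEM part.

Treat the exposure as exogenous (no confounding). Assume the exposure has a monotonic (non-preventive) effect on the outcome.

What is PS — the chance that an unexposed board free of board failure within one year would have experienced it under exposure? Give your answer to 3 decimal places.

PS ≈ 0.506

Let p₁ = 0.56, p₀ = 0.11.
Under exogeneity and monotonicity, PS = (p₁ − p₀) / (1 − p₀).
PS = (0.56 − 0.11) / (1 − 0.11) = 0.45 / 0.89 ≈ 0.5056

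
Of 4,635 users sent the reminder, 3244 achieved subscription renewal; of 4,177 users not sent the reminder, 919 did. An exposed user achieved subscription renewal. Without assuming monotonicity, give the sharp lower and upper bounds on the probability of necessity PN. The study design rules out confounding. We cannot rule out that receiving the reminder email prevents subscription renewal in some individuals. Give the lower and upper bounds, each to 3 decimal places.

0.686 ≤ PN ≤ 1.000

p₁ = P(outcome | exposed) = 3244/4635 = 0.69989
p₀ = P(outcome | unexposed) = 919/4177 = 0.22001
Under exogeneity alone the bounds on PN are max{0,(p₁−p₀)/p₁} ≤ PN ≤ min{1,(1−p₀)/p₁}.
  lower = (p₁ − p₀)/p₁ = 0.47988 / 0.69989 ≈ 0.6856
  upper = min{1, (1 − p₀)/p₁} = 0.77999 / 0.69989 ≈ 1.1144 → capped at 1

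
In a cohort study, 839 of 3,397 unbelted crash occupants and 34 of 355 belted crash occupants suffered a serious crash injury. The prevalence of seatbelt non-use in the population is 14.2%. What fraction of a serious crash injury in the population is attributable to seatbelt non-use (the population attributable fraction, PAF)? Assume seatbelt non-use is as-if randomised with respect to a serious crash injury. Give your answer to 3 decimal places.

PAF ≈ 0.183

p₁ = P(outcome | exposed) = 839/3397 = 0.24698
p₀ = P(outcome | unexposed) = 34/355 = 0.095775
Overall risk P(Y=1) = π·p₁ + (1−π)·p₀ = 0.142×0.24698 + 0.858×0.095775 = 0.11725.
Under exogeneity, PAF = [P(Y=1) − p₀] / P(Y=1).
PAF = (0.11725 − 0.095775) / 0.11725 ≈ 0.1831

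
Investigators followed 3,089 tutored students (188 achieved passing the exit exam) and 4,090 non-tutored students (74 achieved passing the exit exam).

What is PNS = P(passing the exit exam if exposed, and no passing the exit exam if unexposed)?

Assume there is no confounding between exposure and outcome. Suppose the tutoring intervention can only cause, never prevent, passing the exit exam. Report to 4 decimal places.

PNS ≈ 0.0428

p₁ = P(outcome | exposed) = 188/3089 = 0.060861
p₀ = P(outcome | unexposed) = 74/4090 = 0.018093
Under exogeneity and monotonicity, PNS = p₁ − p₀.
PNS = 0.060861 − 0.018093 = 0.042768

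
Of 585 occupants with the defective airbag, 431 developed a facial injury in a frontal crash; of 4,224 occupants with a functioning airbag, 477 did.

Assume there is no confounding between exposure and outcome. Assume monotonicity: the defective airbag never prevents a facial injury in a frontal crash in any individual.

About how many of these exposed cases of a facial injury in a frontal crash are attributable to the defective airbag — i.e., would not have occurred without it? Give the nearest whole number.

p₁ = P(outcome | exposed) = 431/585 = 0.73675
p₀ = P(outcome | unexposed) = 477/4224 = 0.11293
PN = (p₁ − p₀)/p₁ = (0.73675 − 0.11293) / 0.73675 ≈ 0.84672.
Attributable cases ≈ PN × (exposed cases) = 0.84672 × 431 ≈ 364.94.

about 365 cases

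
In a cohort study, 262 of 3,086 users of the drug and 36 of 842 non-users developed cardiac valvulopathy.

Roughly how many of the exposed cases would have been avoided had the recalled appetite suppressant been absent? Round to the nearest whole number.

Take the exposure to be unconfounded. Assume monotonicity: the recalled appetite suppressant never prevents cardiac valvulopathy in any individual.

about 130 cases

p₁ = P(outcome | exposed) = 262/3086 = 0.0849
p₀ = P(outcome | unexposed) = 36/842 = 0.042755
PN = (p₁ − p₀)/p₁ = (0.0849 − 0.042755) / 0.0849 ≈ 0.49640.
Attributable cases ≈ PN × (exposed cases) = 0.49640 × 262 ≈ 130.06.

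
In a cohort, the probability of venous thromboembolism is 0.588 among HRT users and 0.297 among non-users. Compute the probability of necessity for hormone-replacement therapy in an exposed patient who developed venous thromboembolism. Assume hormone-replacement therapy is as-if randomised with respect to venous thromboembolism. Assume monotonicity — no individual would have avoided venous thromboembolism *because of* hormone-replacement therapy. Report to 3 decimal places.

Let p₁ = 0.588, p₀ = 0.297.
Under exogeneity and monotonicity, PN = (p₁ − p₀) / p₁.
PN = (0.588 − 0.297) / 0.588 = 0.291 / 0.588 ≈ 0.4949

PN ≈ 0.495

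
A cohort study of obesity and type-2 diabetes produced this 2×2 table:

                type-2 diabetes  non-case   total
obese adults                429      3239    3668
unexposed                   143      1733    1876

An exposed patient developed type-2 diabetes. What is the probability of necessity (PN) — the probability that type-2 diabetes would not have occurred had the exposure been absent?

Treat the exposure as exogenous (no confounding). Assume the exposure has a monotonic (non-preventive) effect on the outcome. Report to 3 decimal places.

PN ≈ 0.348

p₁ = P(outcome | exposed) = 429/3668 = 0.11696
p₀ = P(outcome | unexposed) = 143/1876 = 0.076226
Under exogeneity and monotonicity, PN = (p₁ − p₀)/p₁.
PN = (0.11696 − 0.076226) / 0.11696 ≈ 0.3483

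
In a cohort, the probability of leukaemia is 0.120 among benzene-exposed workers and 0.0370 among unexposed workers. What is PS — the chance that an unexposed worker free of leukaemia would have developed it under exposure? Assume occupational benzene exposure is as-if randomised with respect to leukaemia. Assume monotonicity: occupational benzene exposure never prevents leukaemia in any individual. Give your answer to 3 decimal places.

Let p₁ = 0.12, p₀ = 0.037.
Under exogeneity and monotonicity, PS = (p₁ − p₀) / (1 − p₀).
PS = (0.12 − 0.037) / (1 − 0.037) = 0.083 / 0.963 ≈ 0.0862

PS ≈ 0.086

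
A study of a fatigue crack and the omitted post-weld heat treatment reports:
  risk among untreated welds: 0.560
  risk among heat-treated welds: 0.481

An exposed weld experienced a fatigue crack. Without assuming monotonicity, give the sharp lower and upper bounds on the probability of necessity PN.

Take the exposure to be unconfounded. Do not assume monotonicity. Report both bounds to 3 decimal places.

0.141 ≤ PN ≤ 0.927

Let p₁ = 0.56, p₀ = 0.481.
Under exogeneity alone the bounds on PN are max{0,(p₁−p₀)/p₁} ≤ PN ≤ min{1,(1−p₀)/p₁}.
  lower = (p₁ − p₀)/p₁ = 0.079 / 0.56 ≈ 0.1411
  upper = min{1, (1 − p₀)/p₁} = 0.519 / 0.56 ≈ 0.9268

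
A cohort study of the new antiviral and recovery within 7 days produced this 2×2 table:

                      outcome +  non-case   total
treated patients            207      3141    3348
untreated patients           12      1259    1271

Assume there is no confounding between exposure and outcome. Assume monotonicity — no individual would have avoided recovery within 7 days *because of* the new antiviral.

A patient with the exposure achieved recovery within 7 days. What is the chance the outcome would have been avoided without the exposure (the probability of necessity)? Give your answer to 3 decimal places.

p₁ = P(outcome | exposed) = 207/3348 = 0.061828
p₀ = P(outcome | unexposed) = 12/1271 = 0.0094414
Under exogeneity and monotonicity, PN = (p₁ − p₀) / p₁.
PN = (0.061828 − 0.0094414) / 0.061828 = 0.052387 / 0.061828 ≈ 0.8473

PN ≈ 0.847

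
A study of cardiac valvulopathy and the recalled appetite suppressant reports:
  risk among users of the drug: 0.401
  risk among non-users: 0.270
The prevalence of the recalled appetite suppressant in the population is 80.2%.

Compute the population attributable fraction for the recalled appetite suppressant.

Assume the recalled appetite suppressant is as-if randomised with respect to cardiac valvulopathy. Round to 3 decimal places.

Let p₁ = 0.401, p₀ = 0.27.
Overall risk P(Y=1) = π·p₁ + (1−π)·p₀ = 0.802×0.401 + 0.198×0.27 = 0.37506.
Under exogeneity, PAF = [P(Y=1) − p₀] / P(Y=1).
PAF = (0.37506 − 0.27) / 0.37506 ≈ 0.2801

PAF ≈ 0.280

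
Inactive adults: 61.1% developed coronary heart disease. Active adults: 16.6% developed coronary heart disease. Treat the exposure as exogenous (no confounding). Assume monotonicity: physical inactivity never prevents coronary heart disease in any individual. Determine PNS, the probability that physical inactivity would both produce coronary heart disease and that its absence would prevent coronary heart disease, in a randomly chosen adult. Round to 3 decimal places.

p₁ = 0.611, p₀ = 0.166.
Under exogeneity and monotonicity, PNS = p₁ − p₀.
PNS = 0.611 − 0.166 = 0.445

PNS ≈ 0.445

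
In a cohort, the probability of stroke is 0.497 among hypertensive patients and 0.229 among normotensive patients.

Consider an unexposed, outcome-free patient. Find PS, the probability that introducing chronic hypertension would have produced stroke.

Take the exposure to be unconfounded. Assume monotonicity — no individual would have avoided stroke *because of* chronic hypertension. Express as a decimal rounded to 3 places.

PS ≈ 0.348

Let p₁ = 0.497, p₀ = 0.229.
Under exogeneity and monotonicity, PS = (p₁ − p₀) / (1 − p₀).
PS = (0.497 − 0.229) / (1 − 0.229) = 0.268 / 0.771 ≈ 0.3476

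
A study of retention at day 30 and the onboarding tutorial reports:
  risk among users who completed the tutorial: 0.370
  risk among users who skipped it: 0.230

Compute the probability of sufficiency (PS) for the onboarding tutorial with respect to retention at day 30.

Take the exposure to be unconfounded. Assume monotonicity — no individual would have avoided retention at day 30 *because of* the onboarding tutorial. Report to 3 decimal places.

Let p₁ = 0.37, p₀ = 0.23.
Under exogeneity and monotonicity, PS = (p₁ − p₀) / (1 − p₀).
PS = (0.37 − 0.23) / (1 − 0.23) = 0.14 / 0.77 ≈ 0.1818

PS ≈ 0.182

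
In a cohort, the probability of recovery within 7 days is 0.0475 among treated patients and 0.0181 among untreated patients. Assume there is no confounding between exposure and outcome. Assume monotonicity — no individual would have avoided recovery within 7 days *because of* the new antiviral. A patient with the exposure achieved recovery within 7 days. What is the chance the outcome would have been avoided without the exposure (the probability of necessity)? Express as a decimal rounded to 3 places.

PN ≈ 0.619

Let p₁ = 0.0475, p₀ = 0.0181.
Under exogeneity and monotonicity, PN = (p₁ − p₀) / p₁.
PN = (0.0475 − 0.0181) / 0.0475 = 0.0294 / 0.0475 ≈ 0.6189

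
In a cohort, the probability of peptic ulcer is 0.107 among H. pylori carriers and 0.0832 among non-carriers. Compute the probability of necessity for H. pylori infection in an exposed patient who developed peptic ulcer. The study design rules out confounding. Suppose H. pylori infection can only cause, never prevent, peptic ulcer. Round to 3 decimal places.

Let p₁ = 0.107, p₀ = 0.0832.
Under exogeneity and monotonicity, PN = (p₁ − p₀) / p₁.
PN = (0.107 − 0.0832) / 0.107 = 0.0238 / 0.107 ≈ 0.2224

PN ≈ 0.222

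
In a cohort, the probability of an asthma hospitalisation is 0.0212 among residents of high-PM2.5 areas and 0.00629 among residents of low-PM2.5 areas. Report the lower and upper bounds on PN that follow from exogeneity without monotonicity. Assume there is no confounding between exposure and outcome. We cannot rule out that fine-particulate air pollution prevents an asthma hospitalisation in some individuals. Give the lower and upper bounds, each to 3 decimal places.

Let p₁ = 0.0212, p₀ = 0.00629.
Under exogeneity alone the bounds on PN are max{0,(p₁−p₀)/p₁} ≤ PN ≤ min{1,(1−p₀)/p₁}.
  lower = (p₁ − p₀)/p₁ = 0.01491 / 0.0212 ≈ 0.7033
  upper = min{1, (1 − p₀)/p₁} = 0.99371 / 0.0212 ≈ 46.8731 → capped at 1

0.703 ≤ PN ≤ 1.000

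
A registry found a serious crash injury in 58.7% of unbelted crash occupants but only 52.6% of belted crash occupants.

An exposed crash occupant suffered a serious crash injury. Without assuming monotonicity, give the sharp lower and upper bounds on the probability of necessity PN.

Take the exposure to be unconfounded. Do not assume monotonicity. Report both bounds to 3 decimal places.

0.104 ≤ PN ≤ 0.807

p₁ = 0.587, p₀ = 0.526.
Under exogeneity alone the bounds on PN are max{0,(p₁−p₀)/p₁} ≤ PN ≤ min{1,(1−p₀)/p₁}.
  lower = (p₁ − p₀)/p₁ = 0.061 / 0.587 ≈ 0.1039
  upper = min{1, (1 − p₀)/p₁} = 0.474 / 0.587 ≈ 0.8075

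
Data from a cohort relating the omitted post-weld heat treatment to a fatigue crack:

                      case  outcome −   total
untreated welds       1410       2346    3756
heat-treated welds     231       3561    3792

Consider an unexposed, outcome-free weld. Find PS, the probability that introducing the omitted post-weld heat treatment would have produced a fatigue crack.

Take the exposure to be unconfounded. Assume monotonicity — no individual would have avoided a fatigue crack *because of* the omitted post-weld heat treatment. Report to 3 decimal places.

p₁ = P(outcome | exposed) = 1410/3756 = 0.3754
p₀ = P(outcome | unexposed) = 231/3792 = 0.060918
Under exogeneity and monotonicity, PS = (p₁ − p₀)/(1 − p₀).
PS = (0.3754 − 0.060918) / 0.93908 ≈ 0.3349

PS ≈ 0.335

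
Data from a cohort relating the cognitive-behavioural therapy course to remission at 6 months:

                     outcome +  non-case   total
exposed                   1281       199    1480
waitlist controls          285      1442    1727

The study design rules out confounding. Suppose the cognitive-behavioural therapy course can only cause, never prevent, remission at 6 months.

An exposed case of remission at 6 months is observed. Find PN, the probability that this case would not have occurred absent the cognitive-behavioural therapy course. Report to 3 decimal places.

p₁ = P(outcome | exposed) = 1281/1480 = 0.86554
p₀ = P(outcome | unexposed) = 285/1727 = 0.16503
Under exogeneity and monotonicity, PN = (p₁ − p₀)/p₁.
PN = (0.86554 − 0.16503) / 0.86554 ≈ 0.8093

PN ≈ 0.809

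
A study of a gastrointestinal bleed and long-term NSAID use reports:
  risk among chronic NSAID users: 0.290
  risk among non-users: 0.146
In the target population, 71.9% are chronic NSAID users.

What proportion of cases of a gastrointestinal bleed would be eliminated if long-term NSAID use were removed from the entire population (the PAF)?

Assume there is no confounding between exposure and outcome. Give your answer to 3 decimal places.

Let p₁ = 0.29, p₀ = 0.146.
Overall risk P(Y=1) = π·p₁ + (1−π)·p₀ = 0.719×0.29 + 0.281×0.146 = 0.24954.
Under exogeneity, PAF = [P(Y=1) − p₀] / P(Y=1).
PAF = (0.24954 − 0.146) / 0.24954 ≈ 0.4149

PAF ≈ 0.415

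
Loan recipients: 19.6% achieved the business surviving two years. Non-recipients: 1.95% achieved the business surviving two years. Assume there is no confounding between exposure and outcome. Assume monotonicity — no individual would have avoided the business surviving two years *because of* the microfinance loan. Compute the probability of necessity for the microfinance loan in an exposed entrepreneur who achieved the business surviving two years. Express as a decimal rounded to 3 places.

PN ≈ 0.901

p₁ = 0.196, p₀ = 0.0195.
Under exogeneity and monotonicity, PN = (p₁ − p₀) / p₁.
PN = (0.196 − 0.0195) / 0.196 = 0.1765 / 0.196 ≈ 0.9005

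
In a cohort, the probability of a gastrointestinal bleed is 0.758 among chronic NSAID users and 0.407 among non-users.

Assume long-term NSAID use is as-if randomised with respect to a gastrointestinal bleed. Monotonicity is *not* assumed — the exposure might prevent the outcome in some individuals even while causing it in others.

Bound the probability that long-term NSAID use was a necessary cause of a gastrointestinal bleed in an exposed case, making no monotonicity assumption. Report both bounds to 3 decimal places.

Let p₁ = 0.758, p₀ = 0.407.
Under exogeneity alone the bounds on PN are max{0,(p₁−p₀)/p₁} ≤ PN ≤ min{1,(1−p₀)/p₁}.
  lower = (p₁ − p₀)/p₁ = 0.351 / 0.758 ≈ 0.4631
  upper = min{1, (1 − p₀)/p₁} = 0.593 / 0.758 ≈ 0.7823

0.463 ≤ PN ≤ 0.782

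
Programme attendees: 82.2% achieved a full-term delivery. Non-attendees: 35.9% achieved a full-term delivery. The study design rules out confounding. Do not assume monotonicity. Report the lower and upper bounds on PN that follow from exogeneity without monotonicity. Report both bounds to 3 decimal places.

p₁ = 0.822, p₀ = 0.359.
Under exogeneity alone the bounds on PN are max{0,(p₁−p₀)/p₁} ≤ PN ≤ min{1,(1−p₀)/p₁}.
  lower = (p₁ − p₀)/p₁ = 0.463 / 0.822 ≈ 0.5633
  upper = min{1, (1 − p₀)/p₁} = 0.641 / 0.822 ≈ 0.7798

0.563 ≤ PN ≤ 0.780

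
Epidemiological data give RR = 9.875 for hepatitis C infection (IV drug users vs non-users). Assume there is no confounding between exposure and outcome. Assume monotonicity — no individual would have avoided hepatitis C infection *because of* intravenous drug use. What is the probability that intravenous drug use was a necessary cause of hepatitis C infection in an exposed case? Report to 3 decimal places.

Under exogeneity and monotonicity, PN = (RR − 1) / RR = 1 − 1/RR.
PN = (9.875 − 1) / 9.875 = 8.875 / 9.875 ≈ 0.8987

PN ≈ 0.899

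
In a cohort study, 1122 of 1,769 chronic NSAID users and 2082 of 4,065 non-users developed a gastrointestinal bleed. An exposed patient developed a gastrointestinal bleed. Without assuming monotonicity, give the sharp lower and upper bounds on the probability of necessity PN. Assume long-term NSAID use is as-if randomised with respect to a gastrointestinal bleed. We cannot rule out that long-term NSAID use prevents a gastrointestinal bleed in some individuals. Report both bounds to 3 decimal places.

p₁ = P(outcome | exposed) = 1122/1769 = 0.63426
p₀ = P(outcome | unexposed) = 2082/4065 = 0.51218
Under exogeneity alone the bounds on PN are max{0,(p₁−p₀)/p₁} ≤ PN ≤ min{1,(1−p₀)/p₁}.
  lower = (p₁ − p₀)/p₁ = 0.12208 / 0.63426 ≈ 0.1925
  upper = min{1, (1 − p₀)/p₁} = 0.48782 / 0.63426 ≈ 0.7691

0.192 ≤ PN ≤ 0.769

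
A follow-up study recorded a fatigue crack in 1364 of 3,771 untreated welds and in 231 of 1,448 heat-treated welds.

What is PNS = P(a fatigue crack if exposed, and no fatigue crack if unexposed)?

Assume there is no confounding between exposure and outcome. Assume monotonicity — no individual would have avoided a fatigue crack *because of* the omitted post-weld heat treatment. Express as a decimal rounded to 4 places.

PNS ≈ 0.2022

p₁ = P(outcome | exposed) = 1364/3771 = 0.36171
p₀ = P(outcome | unexposed) = 231/1448 = 0.15953
Under exogeneity and monotonicity, PNS = p₁ − p₀.
PNS = 0.36171 − 0.15953 = 0.20218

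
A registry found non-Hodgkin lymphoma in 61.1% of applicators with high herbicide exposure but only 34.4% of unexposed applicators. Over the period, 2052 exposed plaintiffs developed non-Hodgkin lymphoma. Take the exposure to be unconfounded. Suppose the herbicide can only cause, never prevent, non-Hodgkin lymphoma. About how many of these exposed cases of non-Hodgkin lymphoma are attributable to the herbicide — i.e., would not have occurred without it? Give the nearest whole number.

about 897 cases

p₁ = 0.611, p₀ = 0.344.
PN = (p₁ − p₀)/p₁ = (0.611 − 0.344) / 0.611 ≈ 0.43699.
Attributable cases ≈ PN × (exposed cases) = 0.43699 × 2052 ≈ 896.70.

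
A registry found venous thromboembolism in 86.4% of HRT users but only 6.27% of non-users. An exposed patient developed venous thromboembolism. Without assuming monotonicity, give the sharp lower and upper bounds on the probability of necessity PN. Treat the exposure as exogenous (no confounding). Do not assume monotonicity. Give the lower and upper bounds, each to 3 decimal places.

p₁ = 0.864, p₀ = 0.0627.
Under exogeneity alone the bounds on PN are max{0,(p₁−p₀)/p₁} ≤ PN ≤ min{1,(1−p₀)/p₁}.
  lower = (p₁ − p₀)/p₁ = 0.8013 / 0.864 ≈ 0.9274
  upper = min{1, (1 − p₀)/p₁} = 0.9373 / 0.864 ≈ 1.0848 → capped at 1

0.927 ≤ PN ≤ 1.000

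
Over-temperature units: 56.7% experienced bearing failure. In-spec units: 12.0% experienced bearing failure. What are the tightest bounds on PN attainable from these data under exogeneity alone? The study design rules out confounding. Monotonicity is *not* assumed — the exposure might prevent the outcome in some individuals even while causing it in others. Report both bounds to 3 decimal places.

0.788 ≤ PN ≤ 1.000

p₁ = 0.567, p₀ = 0.12.
Under exogeneity alone the bounds on PN are max{0,(p₁−p₀)/p₁} ≤ PN ≤ min{1,(1−p₀)/p₁}.
  lower = (p₁ − p₀)/p₁ = 0.447 / 0.567 ≈ 0.7884
  upper = min{1, (1 − p₀)/p₁} = 0.88 / 0.567 ≈ 1.5520 → capped at 1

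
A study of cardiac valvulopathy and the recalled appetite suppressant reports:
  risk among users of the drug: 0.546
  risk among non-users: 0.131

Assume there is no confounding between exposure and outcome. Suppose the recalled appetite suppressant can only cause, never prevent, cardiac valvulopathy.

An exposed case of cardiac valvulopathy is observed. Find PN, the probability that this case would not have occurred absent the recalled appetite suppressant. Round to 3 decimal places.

PN ≈ 0.760

Let p₁ = 0.546, p₀ = 0.131.
Under exogeneity and monotonicity, PN = (p₁ − p₀) / p₁.
PN = (0.546 − 0.131) / 0.546 = 0.415 / 0.546 ≈ 0.7601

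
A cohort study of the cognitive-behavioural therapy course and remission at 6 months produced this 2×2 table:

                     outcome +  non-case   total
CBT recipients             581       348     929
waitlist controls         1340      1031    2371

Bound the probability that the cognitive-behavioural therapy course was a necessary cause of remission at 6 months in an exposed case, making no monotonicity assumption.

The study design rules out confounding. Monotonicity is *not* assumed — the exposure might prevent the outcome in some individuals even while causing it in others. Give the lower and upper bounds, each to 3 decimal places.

p₁ = P(outcome | exposed) = 581/929 = 0.6254
p₀ = P(outcome | unexposed) = 1340/2371 = 0.56516
Under exogeneity alone the bounds on PN are max{0,(p₁−p₀)/p₁} ≤ PN ≤ min{1,(1−p₀)/p₁}.
  lower = (p₁ − p₀)/p₁ = 0.060241 / 0.6254 ≈ 0.0963
  upper = min{1, (1 − p₀)/p₁} = 0.43484 / 0.6254 ≈ 0.6953

0.096 ≤ PN ≤ 0.695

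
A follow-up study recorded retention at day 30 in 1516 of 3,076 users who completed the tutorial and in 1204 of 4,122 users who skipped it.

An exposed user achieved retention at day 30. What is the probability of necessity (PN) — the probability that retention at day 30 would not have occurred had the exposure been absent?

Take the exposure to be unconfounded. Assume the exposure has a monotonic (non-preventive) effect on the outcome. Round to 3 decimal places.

p₁ = P(outcome | exposed) = 1516/3076 = 0.49285
p₀ = P(outcome | unexposed) = 1204/4122 = 0.29209
Under exogeneity and monotonicity, PN = (p₁ − p₀) / p₁.
PN = (0.49285 − 0.29209) / 0.49285 = 0.20076 / 0.49285 ≈ 0.4073

PN ≈ 0.407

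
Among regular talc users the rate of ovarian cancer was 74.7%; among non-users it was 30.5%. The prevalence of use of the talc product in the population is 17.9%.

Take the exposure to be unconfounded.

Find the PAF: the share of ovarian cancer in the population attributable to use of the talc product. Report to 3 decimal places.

p₁ = 0.747, p₀ = 0.305.
Overall risk P(Y=1) = π·p₁ + (1−π)·p₀ = 0.179×0.747 + 0.821×0.305 = 0.38412.
Under exogeneity, PAF = [P(Y=1) − p₀] / P(Y=1).
PAF = (0.38412 − 0.305) / 0.38412 ≈ 0.2060

PAF ≈ 0.206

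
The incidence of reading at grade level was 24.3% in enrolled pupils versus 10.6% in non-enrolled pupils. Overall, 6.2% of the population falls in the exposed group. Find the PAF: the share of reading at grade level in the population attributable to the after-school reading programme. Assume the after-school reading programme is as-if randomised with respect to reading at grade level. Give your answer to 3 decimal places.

p₁ = 0.243, p₀ = 0.106.
Overall risk P(Y=1) = π·p₁ + (1−π)·p₀ = 0.062×0.243 + 0.938×0.106 = 0.11449.
Under exogeneity, PAF = [P(Y=1) − p₀] / P(Y=1).
PAF = (0.11449 − 0.106) / 0.11449 ≈ 0.0742

PAF ≈ 0.074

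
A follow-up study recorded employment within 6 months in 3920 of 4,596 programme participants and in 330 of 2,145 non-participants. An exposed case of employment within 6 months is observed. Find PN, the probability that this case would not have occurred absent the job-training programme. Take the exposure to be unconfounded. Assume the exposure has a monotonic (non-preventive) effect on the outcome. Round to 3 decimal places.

PN ≈ 0.820

p₁ = P(outcome | exposed) = 3920/4596 = 0.85292
p₀ = P(outcome | unexposed) = 330/2145 = 0.15385
Under exogeneity and monotonicity, PN = (p₁ − p₀) / p₁.
PN = (0.85292 − 0.15385) / 0.85292 = 0.69907 / 0.85292 ≈ 0.8196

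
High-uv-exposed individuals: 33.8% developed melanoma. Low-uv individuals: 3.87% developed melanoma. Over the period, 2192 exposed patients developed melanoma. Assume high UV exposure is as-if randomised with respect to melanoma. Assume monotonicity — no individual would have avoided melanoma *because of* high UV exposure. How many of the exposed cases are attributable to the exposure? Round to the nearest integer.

p₁ = 0.338, p₀ = 0.0387.
PN = (p₁ − p₀)/p₁ = (0.338 − 0.0387) / 0.338 ≈ 0.88550.
Attributable cases ≈ PN × (exposed cases) = 0.88550 × 2192 ≈ 1941.02.

about 1941 cases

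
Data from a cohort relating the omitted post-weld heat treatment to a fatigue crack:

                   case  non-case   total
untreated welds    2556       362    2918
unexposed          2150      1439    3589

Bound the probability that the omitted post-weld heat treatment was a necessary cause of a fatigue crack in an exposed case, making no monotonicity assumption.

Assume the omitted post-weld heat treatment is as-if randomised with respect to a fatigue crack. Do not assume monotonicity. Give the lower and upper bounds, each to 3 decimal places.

p₁ = P(outcome | exposed) = 2556/2918 = 0.87594
p₀ = P(outcome | unexposed) = 2150/3589 = 0.59905
Under exogeneity alone the bounds on PN are max{0,(p₁−p₀)/p₁} ≤ PN ≤ min{1,(1−p₀)/p₁}.
  lower = (p₁ − p₀)/p₁ = 0.27689 / 0.87594 ≈ 0.3161
  upper = min{1, (1 − p₀)/p₁} = 0.40095 / 0.87594 ≈ 0.4577

0.316 ≤ PN ≤ 0.458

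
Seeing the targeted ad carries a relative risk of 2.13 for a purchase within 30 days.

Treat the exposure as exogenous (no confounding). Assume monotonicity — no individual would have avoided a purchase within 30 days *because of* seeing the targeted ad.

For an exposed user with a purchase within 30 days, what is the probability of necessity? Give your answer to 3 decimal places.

Under exogeneity and monotonicity, PN = (RR − 1) / RR = 1 − 1/RR.
PN = (2.13 − 1) / 2.13 = 1.13 / 2.13 ≈ 0.5305

PN ≈ 0.531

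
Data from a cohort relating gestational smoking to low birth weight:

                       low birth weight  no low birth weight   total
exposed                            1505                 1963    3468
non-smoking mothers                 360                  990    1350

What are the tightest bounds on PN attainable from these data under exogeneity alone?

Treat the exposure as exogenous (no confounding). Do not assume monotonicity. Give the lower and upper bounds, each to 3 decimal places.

p₁ = P(outcome | exposed) = 1505/3468 = 0.43397
p₀ = P(outcome | unexposed) = 360/1350 = 0.26667
Under exogeneity alone the bounds on PN are max{0,(p₁−p₀)/p₁} ≤ PN ≤ min{1,(1−p₀)/p₁}.
  lower = (p₁ − p₀)/p₁ = 0.1673 / 0.43397 ≈ 0.3855
  upper = min{1, (1 − p₀)/p₁} = 0.73333 / 0.43397 ≈ 1.6898 → capped at 1

0.386 ≤ PN ≤ 1.000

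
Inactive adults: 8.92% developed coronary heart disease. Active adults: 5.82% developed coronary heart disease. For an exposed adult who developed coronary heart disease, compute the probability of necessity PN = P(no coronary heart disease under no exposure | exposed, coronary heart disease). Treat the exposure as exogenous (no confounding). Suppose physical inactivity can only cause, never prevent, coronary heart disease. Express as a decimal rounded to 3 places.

p₁ = 0.0892, p₀ = 0.0582.
Under exogeneity and monotonicity, PN = (p₁ − p₀) / p₁.
PN = (0.0892 − 0.0582) / 0.0892 = 0.031 / 0.0892 ≈ 0.3475

PN ≈ 0.348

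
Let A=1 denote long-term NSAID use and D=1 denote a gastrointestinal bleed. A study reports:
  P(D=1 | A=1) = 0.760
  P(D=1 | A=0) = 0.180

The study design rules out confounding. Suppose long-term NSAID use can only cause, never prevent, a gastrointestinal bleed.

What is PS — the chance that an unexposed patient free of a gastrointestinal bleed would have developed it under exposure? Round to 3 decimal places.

Let p₁ = 0.76, p₀ = 0.18.
Under exogeneity and monotonicity, PS = (p₁ − p₀) / (1 − p₀).
PS = (0.76 − 0.18) / (1 − 0.18) = 0.58 / 0.82 ≈ 0.7073

PS ≈ 0.707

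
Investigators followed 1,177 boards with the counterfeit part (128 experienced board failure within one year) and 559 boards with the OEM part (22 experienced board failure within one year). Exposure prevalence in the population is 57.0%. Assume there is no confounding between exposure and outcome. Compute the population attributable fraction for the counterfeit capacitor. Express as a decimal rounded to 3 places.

p₁ = P(outcome | exposed) = 128/1177 = 0.10875
p₀ = P(outcome | unexposed) = 22/559 = 0.039356
Overall risk P(Y=1) = π·p₁ + (1−π)·p₀ = 0.57×0.10875 + 0.43×0.039356 = 0.078911.
Under exogeneity, PAF = [P(Y=1) − p₀] / P(Y=1).
PAF = (0.078911 − 0.039356) / 0.078911 ≈ 0.5013

PAF ≈ 0.501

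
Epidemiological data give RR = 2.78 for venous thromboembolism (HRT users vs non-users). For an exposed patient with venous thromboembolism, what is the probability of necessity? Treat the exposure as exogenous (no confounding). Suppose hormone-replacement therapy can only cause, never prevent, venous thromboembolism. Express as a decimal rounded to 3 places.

Under exogeneity and monotonicity, PN = (RR − 1) / RR = 1 − 1/RR.
PN = (2.78 − 1) / 2.78 = 1.78 / 2.78 ≈ 0.6403

PN ≈ 0.640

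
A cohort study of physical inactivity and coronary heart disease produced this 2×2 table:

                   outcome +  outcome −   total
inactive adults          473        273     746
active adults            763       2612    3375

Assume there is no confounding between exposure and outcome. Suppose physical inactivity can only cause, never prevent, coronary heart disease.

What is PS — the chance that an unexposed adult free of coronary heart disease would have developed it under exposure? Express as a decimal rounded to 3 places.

PS ≈ 0.527

p₁ = P(outcome | exposed) = 473/746 = 0.63405
p₀ = P(outcome | unexposed) = 763/3375 = 0.22607
Under exogeneity and monotonicity, PS = (p₁ − p₀) / (1 − p₀).
PS = (0.63405 − 0.22607) / (1 − 0.22607) = 0.40797 / 0.77393 ≈ 0.5271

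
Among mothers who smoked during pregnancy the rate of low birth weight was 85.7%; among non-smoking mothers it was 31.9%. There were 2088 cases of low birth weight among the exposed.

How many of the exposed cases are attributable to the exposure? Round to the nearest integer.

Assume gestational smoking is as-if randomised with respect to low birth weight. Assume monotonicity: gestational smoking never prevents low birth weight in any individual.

about 1311 cases

p₁ = 0.857, p₀ = 0.319.
PN = (p₁ − p₀)/p₁ = (0.857 − 0.319) / 0.857 ≈ 0.62777.
Attributable cases ≈ PN × (exposed cases) = 0.62777 × 2088 ≈ 1310.79.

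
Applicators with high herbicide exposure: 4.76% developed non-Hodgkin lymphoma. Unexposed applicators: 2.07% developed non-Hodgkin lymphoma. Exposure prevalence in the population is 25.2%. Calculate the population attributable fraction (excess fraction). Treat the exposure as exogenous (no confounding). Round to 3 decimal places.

PAF ≈ 0.247

p₁ = 0.0476, p₀ = 0.0207.
Overall risk P(Y=1) = π·p₁ + (1−π)·p₀ = 0.252×0.0476 + 0.748×0.0207 = 0.027479.
Under exogeneity, PAF = [P(Y=1) − p₀] / P(Y=1).
PAF = (0.027479 − 0.0207) / 0.027479 ≈ 0.2467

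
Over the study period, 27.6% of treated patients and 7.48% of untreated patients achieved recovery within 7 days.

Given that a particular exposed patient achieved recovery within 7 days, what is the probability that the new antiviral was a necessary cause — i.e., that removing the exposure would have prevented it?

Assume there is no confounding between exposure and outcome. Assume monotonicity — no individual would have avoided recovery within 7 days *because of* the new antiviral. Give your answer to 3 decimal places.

PN ≈ 0.729

p₁ = 0.276, p₀ = 0.0748.
Under exogeneity and monotonicity, PN = (p₁ − p₀) / p₁.
PN = (0.276 − 0.0748) / 0.276 = 0.2012 / 0.276 ≈ 0.7290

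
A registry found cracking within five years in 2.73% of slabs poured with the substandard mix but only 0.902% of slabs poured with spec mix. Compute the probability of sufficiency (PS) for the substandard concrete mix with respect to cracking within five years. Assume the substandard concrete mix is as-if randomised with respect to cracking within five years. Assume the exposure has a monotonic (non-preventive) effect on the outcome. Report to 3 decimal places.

p₁ = 0.0273, p₀ = 0.00902.
Under exogeneity and monotonicity, PS = (p₁ − p₀) / (1 − p₀).
PS = (0.0273 − 0.00902) / (1 − 0.00902) = 0.01828 / 0.99098 ≈ 0.0184

PS ≈ 0.018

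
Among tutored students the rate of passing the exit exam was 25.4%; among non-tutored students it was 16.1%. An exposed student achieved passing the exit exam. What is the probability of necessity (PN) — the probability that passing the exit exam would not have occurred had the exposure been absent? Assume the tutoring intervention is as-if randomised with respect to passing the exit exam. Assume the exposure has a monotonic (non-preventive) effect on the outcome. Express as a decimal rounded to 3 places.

PN ≈ 0.366

p₁ = 0.254, p₀ = 0.161.
Under exogeneity and monotonicity, PN = (p₁ − p₀) / p₁.
PN = (0.254 − 0.161) / 0.254 = 0.093 / 0.254 ≈ 0.3661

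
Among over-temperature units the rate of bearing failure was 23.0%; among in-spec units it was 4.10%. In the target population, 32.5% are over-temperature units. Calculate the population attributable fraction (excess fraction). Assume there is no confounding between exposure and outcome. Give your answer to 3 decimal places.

p₁ = 0.23, p₀ = 0.041.
Overall risk P(Y=1) = π·p₁ + (1−π)·p₀ = 0.325×0.23 + 0.675×0.041 = 0.10243.
Under exogeneity, PAF = [P(Y=1) − p₀] / P(Y=1).
PAF = (0.10243 − 0.041) / 0.10243 ≈ 0.5997

PAF ≈ 0.600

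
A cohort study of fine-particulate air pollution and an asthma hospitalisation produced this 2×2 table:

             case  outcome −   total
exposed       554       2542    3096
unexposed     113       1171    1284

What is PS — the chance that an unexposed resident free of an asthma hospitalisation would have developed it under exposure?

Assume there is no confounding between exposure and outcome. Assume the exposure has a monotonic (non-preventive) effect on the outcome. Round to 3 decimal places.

PS ≈ 0.100

p₁ = P(outcome | exposed) = 554/3096 = 0.17894
p₀ = P(outcome | unexposed) = 113/1284 = 0.088006
Under exogeneity and monotonicity, PS = (p₁ − p₀)/(1 − p₀).
PS = (0.17894 − 0.088006) / 0.91199 ≈ 0.0997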